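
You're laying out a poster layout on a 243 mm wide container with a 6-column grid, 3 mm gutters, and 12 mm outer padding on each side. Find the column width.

Take off 24 mm of margins, leaving 219 mm.
6 columns + 5 gutters: 6c + 5·3 = 219.
6c = 219 − 15 = 204, so c = 34 mm.

34 mm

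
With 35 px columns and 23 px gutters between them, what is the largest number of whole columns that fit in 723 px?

12 columns

Each extra column adds 35 + 23 = 58 px.
(723 + 23) / 58 = 12.86, so 12 columns fit.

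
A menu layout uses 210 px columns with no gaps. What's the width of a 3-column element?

630 px

3-column span = 3·210 = 630 px.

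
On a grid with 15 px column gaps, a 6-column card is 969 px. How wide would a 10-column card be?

Subtracting 5 column gaps of 15 leaves 894 for 6 columns, so c = 149 px.
10 columns plus 9 column gaps: 1490 + 135 = 1625 px.

1625 px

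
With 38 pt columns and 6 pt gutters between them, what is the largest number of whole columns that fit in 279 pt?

Each extra column adds 38 + 6 = 44 pt.
(279 + 6) / 44 = 6.48, so 6 columns fit.

6 columns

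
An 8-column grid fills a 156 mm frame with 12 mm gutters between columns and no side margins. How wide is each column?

9 mm

8c + 7·12 = 156 → 8c = 72 → c = 9 mm.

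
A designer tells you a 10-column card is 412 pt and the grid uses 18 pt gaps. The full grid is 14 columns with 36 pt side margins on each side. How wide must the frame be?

656 pt

10c + 9·18 = 412 → 10c = 250 → c = 25 pt.
Frame = 2·36 + 14·25 + 13·18 = 72 + 350 + 234 = 656 pt.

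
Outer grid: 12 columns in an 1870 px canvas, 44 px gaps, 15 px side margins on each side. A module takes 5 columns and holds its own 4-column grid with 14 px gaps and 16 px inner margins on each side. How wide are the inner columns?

Take off 30 px of margins, leaving 1840 px.
12c + 11·44 = 1840 → 12c = 1356 → c = 113 px.
5 columns plus 4 gaps: 565 + 176 = 741 px.
Inner content = 741 − 2·16 = 709 px.
4 columns + 3 gaps: 4d + 3·14 = 709.
4d = 709 − 42 = 667, so d = 166.75 px.

166.75 px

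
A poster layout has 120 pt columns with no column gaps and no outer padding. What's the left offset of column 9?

960 pt

No margin, so column 9 starts at 8·(column + gutter) = 8·120 = 960 pt.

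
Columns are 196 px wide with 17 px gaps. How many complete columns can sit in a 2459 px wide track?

k columns need k·196 + (k−1)·17 = k·213 − 17.
k·213 − 17 ≤ 2459 → k ≤ 2476 / 213 ≈ 11.62, so k = 11.

11 columns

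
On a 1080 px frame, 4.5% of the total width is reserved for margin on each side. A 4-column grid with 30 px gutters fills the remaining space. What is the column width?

Margins: 4.5% × 1080 = 48.6 px each, so content = 1080 − 97.2 = 982.8 px.
982.8 − 3·30 = 892.8; ÷4 gives c = 223.2 px.

223.2 px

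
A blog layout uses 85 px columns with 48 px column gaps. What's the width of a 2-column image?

Span of 2: 2·85 + 1·48 = 170 + 48 = 218 px.

218 px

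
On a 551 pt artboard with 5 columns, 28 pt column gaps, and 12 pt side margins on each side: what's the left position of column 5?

456 pt

Inside the margins: 551 − 24 = 527 pt.
5c + 4·28 = 527 → 5c = 415 → c = 83 pt.
Before column 5: the margin + 4 columns + 4 column gaps.
Offset = 12 + 4·(83 + 28) = 12 + 444 = 456 pt.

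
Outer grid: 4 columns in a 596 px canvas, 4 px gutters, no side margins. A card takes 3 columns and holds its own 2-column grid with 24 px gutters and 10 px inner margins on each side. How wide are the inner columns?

201 px

4 columns + 3 gutters: 4c + 3·4 = 596.
4c = 596 − 12 = 584, so c = 146 px.
3-column span = 3·146 + 2·4 = 446 px.
Inner content = 446 − 2·10 = 426 px.
2 columns + 1 gutter: 2d + 1·24 = 426.
2d = 426 − 24 = 402, so d = 201 px.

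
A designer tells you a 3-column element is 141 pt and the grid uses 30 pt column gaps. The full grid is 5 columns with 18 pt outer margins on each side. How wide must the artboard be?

291 pt

3 columns + 2 column gaps: 3c + 2·30 = 141.
3c = 141 − 60 = 81, so c = 27 pt.
Total width: 2·18 + 5·27 + 4·30 = 291 pt.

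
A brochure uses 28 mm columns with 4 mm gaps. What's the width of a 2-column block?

60 mm

2 columns plus 1 gap: 56 + 4 = 60 mm.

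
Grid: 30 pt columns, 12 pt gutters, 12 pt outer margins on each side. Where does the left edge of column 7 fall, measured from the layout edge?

Column 7 starts at margin + 6·(column + gutter) = 12 + 6·42 = 264 pt.

264 pt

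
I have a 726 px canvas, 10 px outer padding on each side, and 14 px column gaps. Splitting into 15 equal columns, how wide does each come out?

34 px

Content width = 726 − 2·10 = 706 px.
15 columns + 14 column gaps: 15c + 14·14 = 706.
15c = 706 − 196 = 510, so c = 34 px.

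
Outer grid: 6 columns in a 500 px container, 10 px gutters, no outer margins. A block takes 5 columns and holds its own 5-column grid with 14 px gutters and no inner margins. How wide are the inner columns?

6 columns + 5 gutters: 6c + 5·10 = 500.
6c = 500 − 50 = 450, so c = 75 px.
5 columns plus 4 gutters: 375 + 40 = 415 px.
5d + 4·14 = 415 → 5d = 359 → d = 71.8 px.

71.8 px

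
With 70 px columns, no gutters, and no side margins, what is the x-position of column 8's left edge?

Before column 8: 7 columns + 7 gutters.
Offset = 7·(70 + 0) = 7·70 = 490 px.

490 px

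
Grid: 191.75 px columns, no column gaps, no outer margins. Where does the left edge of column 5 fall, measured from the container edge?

Each column+gutter stride is 191.75 px; with no margin, 4 of them is 767 px.

767 px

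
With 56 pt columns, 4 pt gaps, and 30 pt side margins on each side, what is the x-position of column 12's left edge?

Before column 12: the margin + 11 columns + 11 gaps.
Offset = 30 + 11·(56 + 4) = 30 + 660 = 690 pt.

690 pt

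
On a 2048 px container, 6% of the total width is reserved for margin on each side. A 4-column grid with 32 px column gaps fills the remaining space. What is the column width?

Each margin = 6% of 2048 = 122.88 px; content = 2048 − 2·122.88 = 1802.24 px.
1802.24 − 3·32 = 1706.24; ÷4 gives c = 426.56 px.

426.56 px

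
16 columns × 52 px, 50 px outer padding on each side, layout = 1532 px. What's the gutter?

Inside the margins: 1532 − 100 = 1432 px.
Columns use 832 px, leaving 600 px across 15 gutters = 40 px each.

40 px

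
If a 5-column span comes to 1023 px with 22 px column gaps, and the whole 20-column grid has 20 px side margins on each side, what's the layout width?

4198 px

5 columns + 4 column gaps: 5c + 4·22 = 1023.
5c = 1023 − 88 = 935, so c = 187 px.
Layout = 2·20 + 20·187 + 19·22 = 40 + 3740 + 418 = 4198 px.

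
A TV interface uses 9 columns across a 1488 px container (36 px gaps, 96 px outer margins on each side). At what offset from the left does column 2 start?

Take off 192 px of margins, leaving 1296 px.
9c + 8·36 = 1296 → 9c = 1008 → c = 112 px.
Each column+gutter stride is 148 px; 1 of them past the 96 px margin is 96 + 148 = 244 px.

244 px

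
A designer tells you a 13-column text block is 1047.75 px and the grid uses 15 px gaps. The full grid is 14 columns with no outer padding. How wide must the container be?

1129.5 px

1047.75 − 12·15 = 867.75; ÷13 gives c = 66.75 px.
Total width: 14·66.75 + 13·15 = 1129.5 px.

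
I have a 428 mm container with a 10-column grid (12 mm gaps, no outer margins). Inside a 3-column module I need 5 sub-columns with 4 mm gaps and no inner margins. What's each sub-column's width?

20.8 mm

10c + 9·12 = 428 → 10c = 320 → c = 32 mm.
3-column span = 3·32 + 2·12 = 120 mm.
5 columns + 4 gaps: 5d + 4·4 = 120.
5d = 120 − 16 = 104, so d = 20.8 mm.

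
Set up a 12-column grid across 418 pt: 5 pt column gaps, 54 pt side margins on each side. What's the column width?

21.25 pt

Subtract both margins: 418 − 2·54 = 310 pt.
Subtracting 11 column gaps of 5 leaves 255 for 12 columns, so c = 21.25 pt.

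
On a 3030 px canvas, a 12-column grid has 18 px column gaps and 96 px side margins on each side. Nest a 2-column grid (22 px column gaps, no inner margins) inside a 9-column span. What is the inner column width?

Inside the margins: 3030 − 192 = 2838 px.
12 columns + 11 column gaps: 12c + 11·18 = 2838.
12c = 2838 − 198 = 2640, so c = 220 px.
9-column span = 9·220 + 8·18 = 2124 px.
Subtracting 1 column gap of 22 leaves 2102 for 2 columns, so d = 1051 px.

1051 px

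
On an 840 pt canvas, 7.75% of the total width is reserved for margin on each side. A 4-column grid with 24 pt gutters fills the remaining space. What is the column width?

Each margin = 7.75% of 840 = 65.1 pt; content = 840 − 2·65.1 = 709.8 pt.
4 columns + 3 gutters: 4c + 3·24 = 709.8.
4c = 709.8 − 72 = 637.8, so c = 159.45 pt.

159.45 pt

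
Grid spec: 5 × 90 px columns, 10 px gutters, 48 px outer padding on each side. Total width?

586 px

Adding margins, columns and gutters: 96 + 450 + 40 = 586 px.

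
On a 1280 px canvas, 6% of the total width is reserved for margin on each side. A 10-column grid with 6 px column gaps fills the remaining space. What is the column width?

107.24 px

1280 × (1 − 2·6%) = 1280 × 88% = 1126.4 px for the columns.
1126.4 − 9·6 = 1072.4; ÷10 gives c = 107.24 px.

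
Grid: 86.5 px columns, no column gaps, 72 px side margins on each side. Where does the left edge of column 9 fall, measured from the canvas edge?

764 px

Column 9 starts at margin + 8·(column + gutter) = 72 + 8·86.5 = 764 px.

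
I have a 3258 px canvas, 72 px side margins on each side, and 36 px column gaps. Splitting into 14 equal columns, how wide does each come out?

189 px

Subtract both margins: 3258 − 2·72 = 3114 px.
14c + 13·36 = 3114 → 14c = 2646 → c = 189 px.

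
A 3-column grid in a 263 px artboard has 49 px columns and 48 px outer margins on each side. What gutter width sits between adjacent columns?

10 px

Inside the margins: 263 − 96 = 167 px.
Columns use 147 px, leaving 20 px across 2 gutters = 10 px each.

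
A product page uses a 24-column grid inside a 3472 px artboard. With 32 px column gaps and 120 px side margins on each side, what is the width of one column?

Inside the margins: 3472 − 240 = 3232 px.
3232 − 23·32 = 2496; ÷24 gives c = 104 px.

104 px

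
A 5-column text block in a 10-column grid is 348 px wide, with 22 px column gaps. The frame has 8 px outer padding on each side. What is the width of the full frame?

734 px

5 columns + 4 column gaps: 5c + 4·22 = 348.
5c = 348 − 88 = 260, so c = 52 px.
Frame = 2·8 + 10·52 + 9·22 = 16 + 520 + 198 = 734 px.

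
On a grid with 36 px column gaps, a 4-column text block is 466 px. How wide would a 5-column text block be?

4c + 3·36 = 466 → 4c = 358 → c = 89.5 px.
5 columns plus 4 column gaps: 447.5 + 144 = 591.5 px.

591.5 px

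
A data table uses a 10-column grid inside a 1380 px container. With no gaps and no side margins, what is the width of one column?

138 px

With no gaps, each column is 1380/10 = 138 px.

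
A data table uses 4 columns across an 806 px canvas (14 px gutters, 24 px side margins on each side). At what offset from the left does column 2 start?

217 px

Inside the margins: 806 − 48 = 758 px.
4c + 3·14 = 758 → 4c = 716 → c = 179 px.
Before column 2: the margin + 1 column + 1 gutter.
Offset = 24 + 1·(179 + 14) = 24 + 193 = 217 px.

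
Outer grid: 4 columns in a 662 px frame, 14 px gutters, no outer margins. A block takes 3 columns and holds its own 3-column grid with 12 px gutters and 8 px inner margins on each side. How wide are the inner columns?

151 px

662 − 3·14 = 620; ÷4 gives c = 155 px.
Span of 3: 3·155 + 2·14 = 465 + 28 = 493 px.
Inner content = 493 − 2·8 = 477 px.
477 − 2·12 = 453; ÷3 gives d = 151 px.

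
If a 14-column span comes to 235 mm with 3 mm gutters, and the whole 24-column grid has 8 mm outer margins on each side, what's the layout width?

421 mm

14 columns + 13 gutters: 14c + 13·3 = 235.
14c = 235 − 39 = 196, so c = 14 mm.
Adding margins, columns and gutters: 16 + 336 + 69 = 421 mm.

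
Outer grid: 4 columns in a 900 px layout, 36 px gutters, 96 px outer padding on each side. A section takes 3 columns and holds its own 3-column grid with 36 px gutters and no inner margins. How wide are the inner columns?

150 px

Outer content = 900 − 2·96 = 708 px.
708 − 3·36 = 600; ÷4 gives c = 150 px.
Span of 3: 3·150 + 2·36 = 450 + 72 = 522 px.
3 columns + 2 gutters: 3d + 2·36 = 522.
3d = 522 − 72 = 450, so d = 150 px.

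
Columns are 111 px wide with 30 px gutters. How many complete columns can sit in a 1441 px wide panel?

k columns need k·111 + (k−1)·30 = k·141 − 30.
k·141 − 30 ≤ 1441 → k ≤ 1471 / 141 ≈ 10.43, so k = 10.

10 columns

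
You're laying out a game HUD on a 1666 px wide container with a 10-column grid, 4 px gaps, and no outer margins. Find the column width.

163 px

10c + 9·4 = 1666 → 10c = 1630 → c = 163 px.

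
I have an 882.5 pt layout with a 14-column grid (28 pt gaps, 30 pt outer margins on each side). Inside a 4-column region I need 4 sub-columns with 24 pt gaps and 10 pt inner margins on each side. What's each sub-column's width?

30.75 pt

Subtract both margins: 882.5 − 2·30 = 822.5 pt.
14c + 13·28 = 822.5 → 14c = 458.5 → c = 32.75 pt.
4 columns plus 3 gaps: 131 + 84 = 215 pt.
Inner content = 215 − 2·10 = 195 pt.
195 − 3·24 = 123; ÷4 gives d = 30.75 pt.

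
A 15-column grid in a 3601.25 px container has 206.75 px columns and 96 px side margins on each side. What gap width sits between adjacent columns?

Inside the margins: 3601.25 − 192 = 3409.25 px.
Columns use 3101.25 px, leaving 308 px across 14 gaps = 22 px each.

22 px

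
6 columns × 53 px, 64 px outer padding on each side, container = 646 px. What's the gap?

40 px

Content width = 646 − 2·64 = 518 px.
Columns use 318 px, leaving 200 px across 5 gaps = 40 px each.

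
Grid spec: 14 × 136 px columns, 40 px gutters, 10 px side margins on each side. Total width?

Layout = 2·10 + 14·136 + 13·40 = 20 + 1904 + 520 = 2444 px.

2444 px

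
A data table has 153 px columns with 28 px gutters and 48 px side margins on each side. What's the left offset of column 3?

410 px

Column 3 starts at margin + 2·(column + gutter) = 48 + 2·181 = 410 px.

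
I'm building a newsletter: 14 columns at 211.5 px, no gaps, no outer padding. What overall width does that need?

2961 px

Artboard = 14·211.5 = 2961 = 2961 px.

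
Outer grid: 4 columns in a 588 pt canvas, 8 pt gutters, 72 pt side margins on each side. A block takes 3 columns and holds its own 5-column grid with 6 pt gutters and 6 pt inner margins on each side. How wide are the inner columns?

59 pt

Inside the margins: 588 − 144 = 444 pt.
444 − 3·8 = 420; ÷4 gives c = 105 pt.
3-column span = 3·105 + 2·8 = 331 pt.
Inner content = 331 − 2·6 = 319 pt.
319 − 4·6 = 295; ÷5 gives d = 59 pt.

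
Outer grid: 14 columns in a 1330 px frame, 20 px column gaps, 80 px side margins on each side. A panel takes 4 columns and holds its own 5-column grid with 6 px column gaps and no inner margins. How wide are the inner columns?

59.2 px

Inside the margins: 1330 − 160 = 1170 px.
1170 − 13·20 = 910; ÷14 gives c = 65 px.
Span of 4: 4·65 + 3·20 = 260 + 60 = 320 px.
Subtracting 4 column gaps of 6 leaves 296 for 5 columns, so d = 59.2 px.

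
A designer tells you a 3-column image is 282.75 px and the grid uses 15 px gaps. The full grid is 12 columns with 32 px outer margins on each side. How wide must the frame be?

1240 px

3 columns + 2 gaps: 3c + 2·15 = 282.75.
3c = 282.75 − 30 = 252.75, so c = 84.25 px.
Total width: 2·32 + 12·84.25 + 11·15 = 1240 px.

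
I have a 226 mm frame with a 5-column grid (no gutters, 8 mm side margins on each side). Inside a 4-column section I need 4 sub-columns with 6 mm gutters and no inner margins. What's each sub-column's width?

37.5 mm

Outer content = 226 − 2·8 = 210 mm.
With no gutters, each column is 210/5 = 42 mm.
4-column span = 4·42 = 168 mm.
Subtracting 3 gutters of 6 leaves 150 for 4 columns, so d = 37.5 mm.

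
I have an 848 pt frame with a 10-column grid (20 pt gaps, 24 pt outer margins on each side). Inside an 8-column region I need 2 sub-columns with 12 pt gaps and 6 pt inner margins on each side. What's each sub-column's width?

Take off 48 pt of margins, leaving 800 pt.
800 − 9·20 = 620; ÷10 gives c = 62 pt.
Span of 8: 8·62 + 7·20 = 496 + 140 = 636 pt.
Inner content = 636 − 2·6 = 624 pt.
624 − 1·12 = 612; ÷2 gives d = 306 pt.

306 pt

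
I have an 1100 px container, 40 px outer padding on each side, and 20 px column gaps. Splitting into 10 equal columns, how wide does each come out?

Take off 80 px of margins, leaving 1020 px.
10c + 9·20 = 1020 → 10c = 840 → c = 84 px.

84 px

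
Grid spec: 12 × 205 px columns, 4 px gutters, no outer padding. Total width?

Layout = 12·205 + 11·4 = 2460 + 44 = 2504 px.

2504 px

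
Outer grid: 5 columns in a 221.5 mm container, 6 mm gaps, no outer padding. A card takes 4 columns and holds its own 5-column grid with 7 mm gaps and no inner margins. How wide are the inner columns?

29.6 mm

5c + 4·6 = 221.5 → 5c = 197.5 → c = 39.5 mm.
4-column span = 4·39.5 + 3·6 = 176 mm.
5 columns + 4 gaps: 5d + 4·7 = 176.
5d = 176 − 28 = 148, so d = 29.6 mm.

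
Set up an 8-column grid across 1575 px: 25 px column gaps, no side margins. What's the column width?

1575 − 7·25 = 1400; ÷8 gives c = 175 px.

175 px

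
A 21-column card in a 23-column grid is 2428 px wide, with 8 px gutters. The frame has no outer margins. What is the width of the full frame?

Subtracting 20 gutters of 8 leaves 2268 for 21 columns, so c = 108 px.
Total width: 23·108 + 22·8 = 2660 px.

2660 px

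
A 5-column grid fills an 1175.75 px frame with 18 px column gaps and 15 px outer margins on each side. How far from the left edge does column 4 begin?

713.25 px

Content = 1175.75 − 2·15 = 1145.75 px.
Subtracting 4 column gaps of 18 leaves 1073.75 for 5 columns, so c = 214.75 px.
Each column+gutter stride is 232.75 px; 3 of them past the 15 px margin is 15 + 698.25 = 713.25 px.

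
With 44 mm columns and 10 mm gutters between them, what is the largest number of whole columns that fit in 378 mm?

7 columns

7 columns: 7·44 + 6·10 = 368 mm ≤ 378.
8 columns: 422 mm > 378. So 7.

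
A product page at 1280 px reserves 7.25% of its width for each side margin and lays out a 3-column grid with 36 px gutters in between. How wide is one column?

Each margin = 7.25% of 1280 = 92.8 px; content = 1280 − 2·92.8 = 1094.4 px.
3 columns + 2 gutters: 3c + 2·36 = 1094.4.
3c = 1094.4 − 72 = 1022.4, so c = 340.8 px.

340.8 px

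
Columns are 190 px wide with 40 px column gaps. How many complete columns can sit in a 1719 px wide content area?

Each extra column adds 190 + 40 = 230 px.
(1719 + 40) / 230 = 7.65, so 7 columns fit.

7 columns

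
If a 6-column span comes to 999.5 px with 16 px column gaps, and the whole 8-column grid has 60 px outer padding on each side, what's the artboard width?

999.5 − 5·16 = 919.5; ÷6 gives c = 153.25 px.
Adding margins, columns and gutters: 120 + 1226 + 112 = 1458 px.

1458 px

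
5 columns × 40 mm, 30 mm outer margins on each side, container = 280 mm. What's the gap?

5 mm

Content width = 280 − 2·30 = 220 mm.
5 columns take 5·40 = 200 mm; remaining 20 splits into 4 gaps.
g = 20 / 4 = 5 mm.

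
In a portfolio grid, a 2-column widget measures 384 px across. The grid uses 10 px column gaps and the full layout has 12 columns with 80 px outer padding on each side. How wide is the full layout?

2c + 1·10 = 384 → 2c = 374 → c = 187 px.
Adding margins, columns and gutters: 160 + 2244 + 110 = 2514 px.

2514 px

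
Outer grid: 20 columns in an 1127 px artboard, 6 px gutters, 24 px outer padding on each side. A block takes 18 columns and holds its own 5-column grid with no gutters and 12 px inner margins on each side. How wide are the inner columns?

189.3 px

Inside the margins: 1127 − 48 = 1079 px.
20 columns + 19 gutters: 20c + 19·6 = 1079.
20c = 1079 − 114 = 965, so c = 48.25 px.
18-column span = 18·48.25 + 17·6 = 970.5 px.
Inner content = 970.5 − 2·12 = 946.5 px.
946.5 / 5 = 189.3 px per column.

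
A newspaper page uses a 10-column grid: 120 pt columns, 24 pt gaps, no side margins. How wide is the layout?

Total width: 10·120 + 9·24 = 1416 pt.

1416 pt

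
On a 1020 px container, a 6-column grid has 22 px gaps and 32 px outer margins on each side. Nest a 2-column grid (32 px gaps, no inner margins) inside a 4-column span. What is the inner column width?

299 px

Inside the margins: 1020 − 64 = 956 px.
6 columns + 5 gaps: 6c + 5·22 = 956.
6c = 956 − 110 = 846, so c = 141 px.
4 columns plus 3 gaps: 564 + 66 = 630 px.
Subtracting 1 gap of 32 leaves 598 for 2 columns, so d = 299 px.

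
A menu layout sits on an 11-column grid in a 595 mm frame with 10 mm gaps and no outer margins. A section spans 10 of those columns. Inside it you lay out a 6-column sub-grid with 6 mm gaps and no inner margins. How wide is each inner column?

85 mm

595 − 10·10 = 495; ÷11 gives c = 45 mm.
10-column span = 10·45 + 9·10 = 540 mm.
Subtracting 5 gaps of 6 leaves 510 for 6 columns, so d = 85 mm.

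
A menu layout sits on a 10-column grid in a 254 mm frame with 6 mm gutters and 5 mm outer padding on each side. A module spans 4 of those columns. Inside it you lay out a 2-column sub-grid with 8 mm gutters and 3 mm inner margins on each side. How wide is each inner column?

Inside the margins: 254 − 10 = 244 mm.
10c + 9·6 = 244 → 10c = 190 → c = 19 mm.
4-column span = 4·19 + 3·6 = 94 mm.
Inner content = 94 − 2·3 = 88 mm.
2d + 1·8 = 88 → 2d = 80 → d = 40 mm.

40 mm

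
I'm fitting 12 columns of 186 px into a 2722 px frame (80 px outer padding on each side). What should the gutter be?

Take off 160 px of margins, leaving 2562 px.
12 columns take 12·186 = 2232 px; remaining 330 splits into 11 gutters.
g = 330 / 11 = 30 px.

30 px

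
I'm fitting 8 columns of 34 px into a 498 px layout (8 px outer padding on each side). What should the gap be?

30 px

Subtract both margins: 498 − 2·8 = 482 px.
Columns use 272 px, leaving 210 px across 7 gaps = 30 px each.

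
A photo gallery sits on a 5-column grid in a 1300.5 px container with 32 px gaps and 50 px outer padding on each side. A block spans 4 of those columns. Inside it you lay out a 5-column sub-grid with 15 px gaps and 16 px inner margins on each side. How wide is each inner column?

172.4 px

Subtract both margins: 1300.5 − 2·50 = 1200.5 px.
5 columns + 4 gaps: 5c + 4·32 = 1200.5.
5c = 1200.5 − 128 = 1072.5, so c = 214.5 px.
4 columns plus 3 gaps: 858 + 96 = 954 px.
Inner content = 954 − 2·16 = 922 px.
5d + 4·15 = 922 → 5d = 862 → d = 172.4 px.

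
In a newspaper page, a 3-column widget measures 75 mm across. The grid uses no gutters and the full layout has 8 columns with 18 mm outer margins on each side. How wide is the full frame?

236 mm

3c = 75 → c = 25 mm.
Summing: 36 + 200 = 236 mm.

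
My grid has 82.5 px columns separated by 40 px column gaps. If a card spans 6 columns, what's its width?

695 px

6-column span = 6·82.5 + 5·40 = 695 px.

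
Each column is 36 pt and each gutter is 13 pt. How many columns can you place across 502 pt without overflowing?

10 columns

Each extra column adds 36 + 13 = 49 pt.
(502 + 13) / 49 = 10.51, so 10 columns fit.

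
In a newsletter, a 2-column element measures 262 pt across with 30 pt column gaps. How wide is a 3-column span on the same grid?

408 pt

Subtracting 1 column gap of 30 leaves 232 for 2 columns, so c = 116 pt.
3-column span = 3·116 + 2·30 = 408 pt.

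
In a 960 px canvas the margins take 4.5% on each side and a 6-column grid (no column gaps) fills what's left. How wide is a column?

145.6 px

Each margin = 4.5% of 960 = 43.2 px; content = 960 − 2·43.2 = 873.6 px.
873.6 / 6 = 145.6 px per column.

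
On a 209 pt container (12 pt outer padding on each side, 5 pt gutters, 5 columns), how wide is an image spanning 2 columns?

71 pt

Subtract both margins: 209 − 2·12 = 185 pt.
185 − 4·5 = 165; ÷5 gives c = 33 pt.
2-column span = 2·33 + 1·5 = 71 pt.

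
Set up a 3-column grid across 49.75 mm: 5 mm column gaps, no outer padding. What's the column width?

3c + 2·5 = 49.75 → 3c = 39.75 → c = 13.25 mm.

13.25 mm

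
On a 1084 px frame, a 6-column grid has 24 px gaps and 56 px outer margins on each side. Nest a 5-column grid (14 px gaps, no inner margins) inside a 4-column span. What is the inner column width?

116.8 px

Outer content = 1084 − 2·56 = 972 px.
6 columns + 5 gaps: 6c + 5·24 = 972.
6c = 972 − 120 = 852, so c = 142 px.
4-column span = 4·142 + 3·24 = 640 px.
5d + 4·14 = 640 → 5d = 584 → d = 116.8 px.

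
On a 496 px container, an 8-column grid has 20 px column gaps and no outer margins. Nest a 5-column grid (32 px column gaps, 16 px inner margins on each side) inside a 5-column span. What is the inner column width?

28.5 px

8c + 7·20 = 496 → 8c = 356 → c = 44.5 px.
5-column span = 5·44.5 + 4·20 = 302.5 px.
Inner content = 302.5 − 2·16 = 270.5 px.
5d + 4·32 = 270.5 → 5d = 142.5 → d = 28.5 px.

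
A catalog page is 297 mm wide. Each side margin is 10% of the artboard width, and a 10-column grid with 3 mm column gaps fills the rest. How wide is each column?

21.06 mm

Margins: 10% × 297 = 29.7 mm each, so content = 297 − 59.4 = 237.6 mm.
10 columns + 9 column gaps: 10c + 9·3 = 237.6.
10c = 237.6 − 27 = 210.6, so c = 21.06 mm.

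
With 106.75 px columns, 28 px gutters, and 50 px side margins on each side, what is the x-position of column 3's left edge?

Each column+gutter stride is 134.75 px; 2 of them past the 50 px margin is 50 + 269.5 = 319.5 px.

319.5 px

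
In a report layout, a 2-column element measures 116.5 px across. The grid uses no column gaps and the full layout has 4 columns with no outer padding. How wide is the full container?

2c = 116.5 → c = 58.25 px.
Container = 4·58.25 = 233 = 233 px.

233 px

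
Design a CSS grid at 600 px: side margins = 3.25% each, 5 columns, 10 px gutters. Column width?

104.2 px

Margins: 3.25% × 600 = 19.5 px each, so content = 600 − 39 = 561 px.
5c + 4·10 = 561 → 5c = 521 → c = 104.2 px.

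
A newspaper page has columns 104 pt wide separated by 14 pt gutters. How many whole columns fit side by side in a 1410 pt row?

12 columns

k columns need k·104 + (k−1)·14 = k·118 − 14.
k·118 − 14 ≤ 1410 → k ≤ 1424 / 118 ≈ 12.07, so k = 12.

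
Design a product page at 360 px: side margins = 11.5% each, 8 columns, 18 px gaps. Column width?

Margins: 11.5% × 360 = 41.4 px each, so content = 360 − 82.8 = 277.2 px.
Subtracting 7 gaps of 18 leaves 151.2 for 8 columns, so c = 18.9 px.

18.9 px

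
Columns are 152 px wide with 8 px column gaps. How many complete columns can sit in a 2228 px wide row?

13 columns

k columns need k·152 + (k−1)·8 = k·160 − 8.
k·160 − 8 ≤ 2228 → k ≤ 2236 / 160 ≈ 13.97, so k = 13.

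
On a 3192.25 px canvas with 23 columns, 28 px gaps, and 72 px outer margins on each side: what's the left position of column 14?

Content = 3192.25 − 2·72 = 3048.25 px.
23c + 22·28 = 3048.25 → 23c = 2432.25 → c = 105.75 px.
Before column 14: the margin + 13 columns + 13 gaps.
Offset = 72 + 13·(105.75 + 28) = 72 + 1738.75 = 1810.75 px.

1810.75 px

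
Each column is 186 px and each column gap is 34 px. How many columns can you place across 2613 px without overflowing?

12 columns

k columns need k·186 + (k−1)·34 = k·220 − 34.
k·220 − 34 ≤ 2613 → k ≤ 2647 / 220 ≈ 12.03, so k = 12.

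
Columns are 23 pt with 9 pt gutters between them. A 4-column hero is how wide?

4 columns plus 3 gutters: 92 + 27 = 119 pt.

119 pt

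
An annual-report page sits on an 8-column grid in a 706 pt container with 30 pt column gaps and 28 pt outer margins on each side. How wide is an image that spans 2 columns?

Inside the margins: 706 − 56 = 650 pt.
650 − 7·30 = 440; ÷8 gives c = 55 pt.
Span of 2: 2·55 + 1·30 = 110 + 30 = 140 pt.

140 pt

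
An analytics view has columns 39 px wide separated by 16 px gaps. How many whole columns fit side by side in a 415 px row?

7 columns: 7·39 + 6·16 = 369 px ≤ 415.
8 columns: 424 px > 415. So 7.

7 columns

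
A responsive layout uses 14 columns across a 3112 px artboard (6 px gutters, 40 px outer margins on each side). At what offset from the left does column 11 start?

2210 px

Content = 3112 − 2·40 = 3032 px.
14 columns + 13 gutters: 14c + 13·6 = 3032.
14c = 3032 − 78 = 2954, so c = 211 px.
Before column 11: the margin + 10 columns + 10 gutters.
Offset = 40 + 10·(211 + 6) = 40 + 2170 = 2210 px.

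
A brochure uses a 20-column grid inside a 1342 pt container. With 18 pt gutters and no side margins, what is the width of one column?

Subtracting 19 gutters of 18 leaves 1000 for 20 columns, so c = 50 pt.

50 pt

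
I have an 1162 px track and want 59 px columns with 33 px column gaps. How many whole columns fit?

12 columns: 12·59 + 11·33 = 1071 px ≤ 1162.
13 columns: 1163 px > 1162. So 12.

12 columns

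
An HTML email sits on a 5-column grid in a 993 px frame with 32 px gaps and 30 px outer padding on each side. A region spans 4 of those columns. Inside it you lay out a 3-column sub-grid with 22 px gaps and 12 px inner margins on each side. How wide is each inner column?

224 px

Outer content = 993 − 2·30 = 933 px.
933 − 4·32 = 805; ÷5 gives c = 161 px.
Span of 4: 4·161 + 3·32 = 644 + 96 = 740 px.
Inner content = 740 − 2·12 = 716 px.
716 − 2·22 = 672; ÷3 gives d = 224 px.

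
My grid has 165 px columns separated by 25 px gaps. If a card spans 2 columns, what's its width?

2 columns plus 1 gap: 330 + 25 = 355 px.

355 px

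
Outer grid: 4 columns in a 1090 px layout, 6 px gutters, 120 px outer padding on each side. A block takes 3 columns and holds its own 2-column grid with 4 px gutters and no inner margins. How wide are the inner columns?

Outer content = 1090 − 2·120 = 850 px.
850 − 3·6 = 832; ÷4 gives c = 208 px.
3-column span = 3·208 + 2·6 = 636 px.
2d + 1·4 = 636 → 2d = 632 → d = 316 px.

316 px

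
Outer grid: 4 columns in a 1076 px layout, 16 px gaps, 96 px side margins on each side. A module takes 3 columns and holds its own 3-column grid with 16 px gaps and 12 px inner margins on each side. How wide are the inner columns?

Subtract both margins: 1076 − 2·96 = 884 px.
Subtracting 3 gaps of 16 leaves 836 for 4 columns, so c = 209 px.
3-column span = 3·209 + 2·16 = 659 px.
Inner content = 659 − 2·12 = 635 px.
3 columns + 2 gaps: 3d + 2·16 = 635.
3d = 635 − 32 = 603, so d = 201 px.

201 px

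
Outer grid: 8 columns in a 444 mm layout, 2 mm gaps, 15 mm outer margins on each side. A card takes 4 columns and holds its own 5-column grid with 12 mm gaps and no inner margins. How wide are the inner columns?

31.6 mm

Subtract both margins: 444 − 2·15 = 414 mm.
8c + 7·2 = 414 → 8c = 400 → c = 50 mm.
4-column span = 4·50 + 3·2 = 206 mm.
5d + 4·12 = 206 → 5d = 158 → d = 31.6 mm.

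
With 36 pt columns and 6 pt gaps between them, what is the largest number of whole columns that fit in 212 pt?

k columns need k·36 + (k−1)·6 = k·42 − 6.
k·42 − 6 ≤ 212 → k ≤ 218 / 42 ≈ 5.19, so k = 5.

5 columns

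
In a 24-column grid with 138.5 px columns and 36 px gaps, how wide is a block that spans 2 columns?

313 px

2 columns plus 1 gap: 277 + 36 = 313 px.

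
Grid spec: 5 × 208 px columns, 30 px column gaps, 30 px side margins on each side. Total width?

1220 px

Container = 2·30 + 5·208 + 4·30 = 60 + 1040 + 120 = 1220 px.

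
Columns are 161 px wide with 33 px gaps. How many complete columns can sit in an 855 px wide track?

4 columns: 4·161 + 3·33 = 743 px ≤ 855.
5 columns: 937 px > 855. So 4.

4 columns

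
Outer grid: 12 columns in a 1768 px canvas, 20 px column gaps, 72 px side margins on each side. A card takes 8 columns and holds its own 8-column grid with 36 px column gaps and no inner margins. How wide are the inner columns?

103 px

Subtract both margins: 1768 − 2·72 = 1624 px.
1624 − 11·20 = 1404; ÷12 gives c = 117 px.
8-column span = 8·117 + 7·20 = 1076 px.
8 columns + 7 column gaps: 8d + 7·36 = 1076.
8d = 1076 − 252 = 824, so d = 103 px.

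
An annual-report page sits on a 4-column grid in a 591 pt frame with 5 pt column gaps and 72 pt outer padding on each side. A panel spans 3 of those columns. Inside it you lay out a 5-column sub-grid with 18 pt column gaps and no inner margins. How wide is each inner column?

Inside the margins: 591 − 144 = 447 pt.
4 columns + 3 column gaps: 4c + 3·5 = 447.
4c = 447 − 15 = 432, so c = 108 pt.
Span of 3: 3·108 + 2·5 = 324 + 10 = 334 pt.
334 − 4·18 = 262; ÷5 gives d = 52.4 pt.

52.4 pt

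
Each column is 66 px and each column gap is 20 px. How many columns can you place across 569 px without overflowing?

6 columns

k columns need k·66 + (k−1)·20 = k·86 − 20.
k·86 − 20 ≤ 569 → k ≤ 589 / 86 ≈ 6.85, so k = 6.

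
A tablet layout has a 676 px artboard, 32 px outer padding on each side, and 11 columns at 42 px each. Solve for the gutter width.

Take off 64 px of margins, leaving 612 px.
Columns use 462 px, leaving 150 px across 10 gutters = 15 px each.

15 px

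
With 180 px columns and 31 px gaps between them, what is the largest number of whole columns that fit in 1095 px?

5 columns

k columns need k·180 + (k−1)·31 = k·211 − 31.
k·211 − 31 ≤ 1095 → k ≤ 1126 / 211 ≈ 5.34, so k = 5.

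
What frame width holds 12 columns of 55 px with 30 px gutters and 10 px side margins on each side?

Adding margins, columns and gutters: 20 + 660 + 330 = 1010 px.

1010 px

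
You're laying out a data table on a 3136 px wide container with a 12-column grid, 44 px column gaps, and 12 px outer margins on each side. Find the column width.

219 px

Inside the margins: 3136 − 24 = 3112 px.
12 columns + 11 column gaps: 12c + 11·44 = 3112.
12c = 3112 − 484 = 2628, so c = 219 px.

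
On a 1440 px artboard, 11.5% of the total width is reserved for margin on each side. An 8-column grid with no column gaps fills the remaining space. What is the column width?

1440 × (1 − 2·11.5%) = 1440 × 77% = 1108.8 px for the columns.
With no column gaps, each column is 1108.8/8 = 138.6 px.

138.6 px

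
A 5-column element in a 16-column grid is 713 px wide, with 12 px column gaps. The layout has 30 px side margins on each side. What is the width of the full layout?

5 columns + 4 column gaps: 5c + 4·12 = 713.
5c = 713 − 48 = 665, so c = 133 px.
Total width: 2·30 + 16·133 + 15·12 = 2368 px.

2368 px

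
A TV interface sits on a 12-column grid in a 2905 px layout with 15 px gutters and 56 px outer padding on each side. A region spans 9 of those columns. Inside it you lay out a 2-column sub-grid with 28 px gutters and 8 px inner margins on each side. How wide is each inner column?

Subtract both margins: 2905 − 2·56 = 2793 px.
12 columns + 11 gutters: 12c + 11·15 = 2793.
12c = 2793 − 165 = 2628, so c = 219 px.
Span of 9: 9·219 + 8·15 = 1971 + 120 = 2091 px.
Inner content = 2091 − 2·8 = 2075 px.
2 columns + 1 gutter: 2d + 1·28 = 2075.
2d = 2075 − 28 = 2047, so d = 1023.5 px.

1023.5 px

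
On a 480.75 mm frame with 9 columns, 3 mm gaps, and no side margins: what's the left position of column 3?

107.5 mm

9c + 8·3 = 480.75 → 9c = 456.75 → c = 50.75 mm.
Each column+gutter stride is 53.75 mm; with no margin, 2 of them is 107.5 mm.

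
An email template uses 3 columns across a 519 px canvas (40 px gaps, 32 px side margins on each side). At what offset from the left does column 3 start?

362 px

Content = 519 − 2·32 = 455 px.
Subtracting 2 gaps of 40 leaves 375 for 3 columns, so c = 125 px.
Before column 3: the margin + 2 columns + 2 gaps.
Offset = 32 + 2·(125 + 40) = 32 + 330 = 362 px.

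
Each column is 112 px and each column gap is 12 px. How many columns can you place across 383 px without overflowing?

3 columns

k columns need k·112 + (k−1)·12 = k·124 − 12.
k·124 − 12 ≤ 383 → k ≤ 395 / 124 ≈ 3.19, so k = 3.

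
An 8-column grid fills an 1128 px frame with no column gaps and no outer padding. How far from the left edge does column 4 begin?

With no column gaps, each column is 1128/8 = 141 px.
Before column 4: 3 columns + 3 column gaps.
Offset = 3·(141 + 0) = 3·141 = 423 px.

423 px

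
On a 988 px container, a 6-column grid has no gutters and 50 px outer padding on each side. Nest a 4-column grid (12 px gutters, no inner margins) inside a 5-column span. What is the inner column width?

Subtract both margins: 988 − 2·50 = 888 px.
With no gutters, each column is 888/6 = 148 px.
5-column span = 5·148 = 740 px.
740 − 3·12 = 704; ÷4 gives d = 176 px.

176 px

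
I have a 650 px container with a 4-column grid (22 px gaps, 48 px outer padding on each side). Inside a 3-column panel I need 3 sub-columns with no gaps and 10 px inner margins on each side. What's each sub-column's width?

Take off 96 px of margins, leaving 554 px.
4 columns + 3 gaps: 4c + 3·22 = 554.
4c = 554 − 66 = 488, so c = 122 px.
Span of 3: 3·122 + 2·22 = 366 + 44 = 410 px.
Inner content = 410 − 2·10 = 390 px.
3d = 390 → d = 130 px.

130 px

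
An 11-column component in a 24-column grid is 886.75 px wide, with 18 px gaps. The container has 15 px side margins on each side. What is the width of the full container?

1986 px

886.75 − 10·18 = 706.75; ÷11 gives c = 64.25 px.
Container = 2·15 + 24·64.25 + 23·18 = 30 + 1542 + 414 = 1986 px.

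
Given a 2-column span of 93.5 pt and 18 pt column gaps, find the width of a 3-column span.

Subtracting 1 column gap of 18 leaves 75.5 for 2 columns, so c = 37.75 pt.
3 columns plus 2 column gaps: 113.25 + 36 = 149.25 pt.

149.25 pt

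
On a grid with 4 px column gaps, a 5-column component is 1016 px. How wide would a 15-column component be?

3056 px

5c + 4·4 = 1016 → 5c = 1000 → c = 200 px.
Span of 15: 15·200 + 14·4 = 3000 + 56 = 3056 px.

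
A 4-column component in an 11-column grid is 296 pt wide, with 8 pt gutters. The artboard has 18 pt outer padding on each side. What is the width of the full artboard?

864 pt

4c + 3·8 = 296 → 4c = 272 → c = 68 pt.
Artboard = 2·18 + 11·68 + 10·8 = 36 + 748 + 80 = 864 pt.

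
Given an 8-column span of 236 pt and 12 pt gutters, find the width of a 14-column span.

Subtracting 7 gutters of 12 leaves 152 for 8 columns, so c = 19 pt.
14-column span = 14·19 + 13·12 = 422 pt.

422 pt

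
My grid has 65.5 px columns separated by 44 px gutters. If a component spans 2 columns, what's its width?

2 columns plus 1 gutter: 131 + 44 = 175 px.

175 px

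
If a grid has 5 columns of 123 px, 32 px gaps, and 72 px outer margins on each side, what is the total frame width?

887 px

Adding margins, columns and gutters: 144 + 615 + 128 = 887 px.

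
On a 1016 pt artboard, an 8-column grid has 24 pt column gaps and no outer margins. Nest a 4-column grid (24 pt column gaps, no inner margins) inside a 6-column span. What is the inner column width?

Subtracting 7 column gaps of 24 leaves 848 for 8 columns, so c = 106 pt.
Span of 6: 6·106 + 5·24 = 636 + 120 = 756 pt.
756 − 3·24 = 684; ÷4 gives d = 171 pt.

171 pt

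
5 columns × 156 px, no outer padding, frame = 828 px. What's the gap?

12 px

5 columns take 5·156 = 780 px; remaining 48 splits into 4 gaps.
g = 48 / 4 = 12 px.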